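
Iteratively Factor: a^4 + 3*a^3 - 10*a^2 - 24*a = (a - 3)*(a^3 + 6*a^2 + 8*a) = (a - 3)*(a + 2)*(a^2 + 4*a) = a*(a - 3)*(a + 2)*(a + 4)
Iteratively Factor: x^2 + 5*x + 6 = (x + 2)*(x + 3)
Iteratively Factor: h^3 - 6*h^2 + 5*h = (h - 5)*(h^2 - h) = h*(h - 5)*(h - 1)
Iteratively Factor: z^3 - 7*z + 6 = (z + 3)*(z^2 - 3*z + 2) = (z - 2)*(z + 3)*(z - 1)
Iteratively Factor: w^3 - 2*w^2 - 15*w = (w)*(w^2 - 2*w - 15) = w*(w - 5)*(w + 3)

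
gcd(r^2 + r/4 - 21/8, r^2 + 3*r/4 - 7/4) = r + 7/4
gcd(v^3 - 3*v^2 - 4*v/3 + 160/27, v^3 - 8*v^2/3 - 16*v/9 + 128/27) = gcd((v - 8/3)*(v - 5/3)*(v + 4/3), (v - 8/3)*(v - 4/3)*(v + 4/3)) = v^2 - 4*v/3 - 32/9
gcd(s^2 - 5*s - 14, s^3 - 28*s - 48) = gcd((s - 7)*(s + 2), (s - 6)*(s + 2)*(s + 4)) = s + 2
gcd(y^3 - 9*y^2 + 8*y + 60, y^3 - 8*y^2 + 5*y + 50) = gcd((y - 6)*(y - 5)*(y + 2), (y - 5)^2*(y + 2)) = y^2 - 3*y - 10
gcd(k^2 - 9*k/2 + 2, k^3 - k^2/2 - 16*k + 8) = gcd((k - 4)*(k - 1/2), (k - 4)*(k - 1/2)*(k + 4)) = k^2 - 9*k/2 + 2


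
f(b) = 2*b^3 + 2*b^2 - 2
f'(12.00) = 912.00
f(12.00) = 3742.00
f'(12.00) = 912.00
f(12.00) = 3742.00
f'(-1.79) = 12.06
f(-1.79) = -7.06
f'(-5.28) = 146.15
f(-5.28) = -240.64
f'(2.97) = 64.81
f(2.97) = 68.04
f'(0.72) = 5.99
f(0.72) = -0.22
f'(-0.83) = 0.81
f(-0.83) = -1.77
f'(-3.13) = 46.26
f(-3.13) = -43.73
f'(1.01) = 10.16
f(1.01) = 2.10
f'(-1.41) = 6.29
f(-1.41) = -3.63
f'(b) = 6*b^2 + 4*b = 2*b*(3*b + 2)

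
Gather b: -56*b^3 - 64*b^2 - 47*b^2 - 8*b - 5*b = -56*b^3 - 111*b^2 - 13*b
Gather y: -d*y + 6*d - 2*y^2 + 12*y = 6*d - 2*y^2 + y*(12 - d)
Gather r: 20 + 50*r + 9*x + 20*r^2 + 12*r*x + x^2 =20*r^2 + r*(12*x + 50) + x^2 + 9*x + 20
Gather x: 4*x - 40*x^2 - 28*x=-40*x^2 - 24*x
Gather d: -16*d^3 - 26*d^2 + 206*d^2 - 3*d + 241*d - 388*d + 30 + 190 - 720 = -16*d^3 + 180*d^2 - 150*d - 500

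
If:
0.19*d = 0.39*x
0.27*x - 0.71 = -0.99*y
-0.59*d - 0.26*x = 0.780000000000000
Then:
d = -1.09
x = -0.53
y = 0.86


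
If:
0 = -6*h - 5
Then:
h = -5/6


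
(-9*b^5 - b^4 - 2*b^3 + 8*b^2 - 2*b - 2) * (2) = -18*b^5 - 2*b^4 - 4*b^3 + 16*b^2 - 4*b - 4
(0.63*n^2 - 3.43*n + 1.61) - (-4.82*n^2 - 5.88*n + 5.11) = 5.45*n^2 + 2.45*n - 3.5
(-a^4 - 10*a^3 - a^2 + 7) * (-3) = 3*a^4 + 30*a^3 + 3*a^2 - 21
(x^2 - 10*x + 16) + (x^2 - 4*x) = 2*x^2 - 14*x + 16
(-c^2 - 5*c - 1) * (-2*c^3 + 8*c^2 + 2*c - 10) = 2*c^5 + 2*c^4 - 40*c^3 - 8*c^2 + 48*c + 10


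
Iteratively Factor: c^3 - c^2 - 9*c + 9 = (c - 3)*(c^2 + 2*c - 3) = (c - 3)*(c - 1)*(c + 3)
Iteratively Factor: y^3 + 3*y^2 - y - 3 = (y - 1)*(y^2 + 4*y + 3) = (y - 1)*(y + 3)*(y + 1)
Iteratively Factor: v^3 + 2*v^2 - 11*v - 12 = (v + 4)*(v^2 - 2*v - 3) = (v - 3)*(v + 4)*(v + 1)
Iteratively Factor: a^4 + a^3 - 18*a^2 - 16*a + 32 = (a - 4)*(a^3 + 5*a^2 + 2*a - 8) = (a - 4)*(a + 4)*(a^2 + a - 2) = (a - 4)*(a + 2)*(a + 4)*(a - 1)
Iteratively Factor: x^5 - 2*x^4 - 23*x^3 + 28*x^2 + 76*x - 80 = (x - 5)*(x^4 + 3*x^3 - 8*x^2 - 12*x + 16) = (x - 5)*(x + 2)*(x^3 + x^2 - 10*x + 8) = (x - 5)*(x + 2)*(x + 4)*(x^2 - 3*x + 2) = (x - 5)*(x - 2)*(x + 2)*(x + 4)*(x - 1)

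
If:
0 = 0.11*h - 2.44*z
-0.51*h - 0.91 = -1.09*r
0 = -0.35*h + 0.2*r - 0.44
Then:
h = -1.06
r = 0.34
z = -0.05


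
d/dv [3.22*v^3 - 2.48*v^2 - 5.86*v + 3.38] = 9.66*v^2 - 4.96*v - 5.86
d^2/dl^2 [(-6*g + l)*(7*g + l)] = 2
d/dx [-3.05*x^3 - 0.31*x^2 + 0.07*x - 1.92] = -9.15*x^2 - 0.62*x + 0.07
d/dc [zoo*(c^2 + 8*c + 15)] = zoo*(c + 4)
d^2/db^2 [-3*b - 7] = 0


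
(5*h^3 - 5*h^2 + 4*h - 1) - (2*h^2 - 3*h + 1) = 5*h^3 - 7*h^2 + 7*h - 2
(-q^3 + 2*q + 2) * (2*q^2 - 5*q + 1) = -2*q^5 + 5*q^4 + 3*q^3 - 6*q^2 - 8*q + 2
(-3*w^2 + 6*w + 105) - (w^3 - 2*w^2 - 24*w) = -w^3 - w^2 + 30*w + 105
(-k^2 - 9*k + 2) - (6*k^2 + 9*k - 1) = -7*k^2 - 18*k + 3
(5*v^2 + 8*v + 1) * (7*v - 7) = 35*v^3 + 21*v^2 - 49*v - 7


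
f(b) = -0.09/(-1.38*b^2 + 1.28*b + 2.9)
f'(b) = -0.09*(2.76*b - 1.28)/(-1.38*b^2 + 1.28*b + 2.9)^2 = (0.1152 - 0.2484*b)/(-1.38*b^2 + 1.28*b + 2.9)^2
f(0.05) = -0.03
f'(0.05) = 0.01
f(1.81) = -0.13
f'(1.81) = -0.69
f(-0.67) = -0.06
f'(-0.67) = 0.14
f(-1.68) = 0.03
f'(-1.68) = 0.05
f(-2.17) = 0.01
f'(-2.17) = 0.02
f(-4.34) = 0.00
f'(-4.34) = 0.00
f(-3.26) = 0.01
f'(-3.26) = 0.00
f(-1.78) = 0.02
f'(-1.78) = 0.04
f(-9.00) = 0.00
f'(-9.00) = 0.00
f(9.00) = 0.00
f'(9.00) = -0.00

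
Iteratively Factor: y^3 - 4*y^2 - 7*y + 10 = (y + 2)*(y^2 - 6*y + 5) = (y - 1)*(y + 2)*(y - 5)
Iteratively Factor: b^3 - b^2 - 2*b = (b + 1)*(b^2 - 2*b) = (b - 2)*(b + 1)*(b)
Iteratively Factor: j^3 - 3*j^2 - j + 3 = (j - 3)*(j^2 - 1) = (j - 3)*(j + 1)*(j - 1)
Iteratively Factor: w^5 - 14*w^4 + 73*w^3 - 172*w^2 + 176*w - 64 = (w - 1)*(w^4 - 13*w^3 + 60*w^2 - 112*w + 64) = (w - 4)*(w - 1)*(w^3 - 9*w^2 + 24*w - 16) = (w - 4)*(w - 1)^2*(w^2 - 8*w + 16) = (w - 4)^2*(w - 1)^2*(w - 4)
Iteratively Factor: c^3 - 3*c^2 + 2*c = (c - 1)*(c^2 - 2*c) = c*(c - 1)*(c - 2)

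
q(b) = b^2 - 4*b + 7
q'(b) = 2*b - 4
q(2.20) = 3.04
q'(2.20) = 0.40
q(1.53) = 3.22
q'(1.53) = -0.94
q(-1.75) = 17.06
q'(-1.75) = -7.50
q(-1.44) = 14.83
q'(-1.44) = -6.88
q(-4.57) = 46.16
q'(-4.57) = -13.14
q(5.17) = 13.05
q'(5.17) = 6.34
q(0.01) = 6.96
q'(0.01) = -3.98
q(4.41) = 8.81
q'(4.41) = 4.82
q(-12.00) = 199.00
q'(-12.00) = -28.00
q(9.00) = 52.00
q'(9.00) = 14.00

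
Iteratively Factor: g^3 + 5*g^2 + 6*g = (g + 3)*(g^2 + 2*g) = g*(g + 3)*(g + 2)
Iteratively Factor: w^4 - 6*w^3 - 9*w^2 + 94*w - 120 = (w - 5)*(w^3 - w^2 - 14*w + 24) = (w - 5)*(w + 4)*(w^2 - 5*w + 6) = (w - 5)*(w - 2)*(w + 4)*(w - 3)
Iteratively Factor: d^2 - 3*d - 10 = (d + 2)*(d - 5)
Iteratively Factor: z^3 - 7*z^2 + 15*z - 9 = (z - 3)*(z^2 - 4*z + 3) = (z - 3)^2*(z - 1)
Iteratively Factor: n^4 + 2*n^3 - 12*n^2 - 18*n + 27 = (n - 3)*(n^3 + 5*n^2 + 3*n - 9) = (n - 3)*(n + 3)*(n^2 + 2*n - 3) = (n - 3)*(n + 3)^2*(n - 1)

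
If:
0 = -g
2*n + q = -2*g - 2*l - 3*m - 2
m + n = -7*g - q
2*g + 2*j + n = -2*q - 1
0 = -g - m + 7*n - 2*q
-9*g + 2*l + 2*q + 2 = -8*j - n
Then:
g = 0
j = 1/2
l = -2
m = 18/17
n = -2/17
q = -16/17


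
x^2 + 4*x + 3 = (x + 1)*(x + 3)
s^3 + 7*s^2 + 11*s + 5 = (s + 1)^2*(s + 5)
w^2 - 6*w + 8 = (w - 4)*(w - 2)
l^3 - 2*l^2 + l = l*(l - 1)^2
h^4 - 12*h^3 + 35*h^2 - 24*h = h*(h - 8)*(h - 3)*(h - 1)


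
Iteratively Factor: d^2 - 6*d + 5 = (d - 5)*(d - 1)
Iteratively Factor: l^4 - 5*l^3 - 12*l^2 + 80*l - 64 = (l - 4)*(l^3 - l^2 - 16*l + 16) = (l - 4)*(l - 1)*(l^2 - 16) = (l - 4)^2*(l - 1)*(l + 4)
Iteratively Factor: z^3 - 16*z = (z - 4)*(z^2 + 4*z) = (z - 4)*(z + 4)*(z)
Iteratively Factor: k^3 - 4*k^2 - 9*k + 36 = (k - 4)*(k^2 - 9) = (k - 4)*(k + 3)*(k - 3)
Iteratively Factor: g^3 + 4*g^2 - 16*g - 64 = (g + 4)*(g^2 - 16) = (g - 4)*(g + 4)*(g + 4)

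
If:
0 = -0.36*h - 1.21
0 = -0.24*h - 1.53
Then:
No Solution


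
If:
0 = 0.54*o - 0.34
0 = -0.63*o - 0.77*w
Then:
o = 0.63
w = -0.52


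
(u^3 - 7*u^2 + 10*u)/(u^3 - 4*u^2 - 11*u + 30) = u/(u + 3)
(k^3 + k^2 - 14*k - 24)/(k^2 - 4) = (k^2 - k - 12)/(k - 2)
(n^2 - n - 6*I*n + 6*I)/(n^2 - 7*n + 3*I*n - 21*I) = (n^2 - n - 6*I*n + 6*I)/(n^2 - 7*n + 3*I*n - 21*I)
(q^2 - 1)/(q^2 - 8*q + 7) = (q + 1)/(q - 7)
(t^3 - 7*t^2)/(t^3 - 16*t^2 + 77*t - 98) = t^2/(t^2 - 9*t + 14)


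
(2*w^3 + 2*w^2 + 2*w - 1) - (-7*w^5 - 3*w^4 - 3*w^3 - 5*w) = 7*w^5 + 3*w^4 + 5*w^3 + 2*w^2 + 7*w - 1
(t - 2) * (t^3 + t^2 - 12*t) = t^4 - t^3 - 14*t^2 + 24*t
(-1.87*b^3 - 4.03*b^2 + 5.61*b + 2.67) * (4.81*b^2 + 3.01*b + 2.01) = -8.9947*b^5 - 25.013*b^4 + 11.0951*b^3 + 21.6285*b^2 + 19.3128*b + 5.3667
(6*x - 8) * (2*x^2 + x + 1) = 12*x^3 - 10*x^2 - 2*x - 8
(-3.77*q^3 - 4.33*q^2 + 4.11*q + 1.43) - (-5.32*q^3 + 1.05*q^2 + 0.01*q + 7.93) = 1.55*q^3 - 5.38*q^2 + 4.1*q - 6.5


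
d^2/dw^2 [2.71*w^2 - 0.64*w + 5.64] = 5.42000000000000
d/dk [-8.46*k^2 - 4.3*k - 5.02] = -16.92*k - 4.3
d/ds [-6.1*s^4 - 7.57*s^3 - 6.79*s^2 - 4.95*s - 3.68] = -24.4*s^3 - 22.71*s^2 - 13.58*s - 4.95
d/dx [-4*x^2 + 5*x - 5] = 5 - 8*x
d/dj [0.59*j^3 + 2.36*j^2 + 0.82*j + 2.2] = 1.77*j^2 + 4.72*j + 0.82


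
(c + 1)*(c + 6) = c^2 + 7*c + 6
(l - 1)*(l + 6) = l^2 + 5*l - 6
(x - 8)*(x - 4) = x^2 - 12*x + 32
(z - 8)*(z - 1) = z^2 - 9*z + 8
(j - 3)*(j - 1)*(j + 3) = j^3 - j^2 - 9*j + 9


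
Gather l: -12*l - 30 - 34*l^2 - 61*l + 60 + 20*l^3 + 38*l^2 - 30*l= 20*l^3 + 4*l^2 - 103*l + 30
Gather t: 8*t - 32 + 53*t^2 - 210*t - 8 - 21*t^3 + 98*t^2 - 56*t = -21*t^3 + 151*t^2 - 258*t - 40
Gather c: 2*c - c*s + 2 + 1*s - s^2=c*(2 - s) - s^2 + s + 2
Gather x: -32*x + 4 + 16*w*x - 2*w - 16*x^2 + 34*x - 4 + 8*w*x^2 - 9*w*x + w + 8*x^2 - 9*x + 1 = -w + x^2*(8*w - 8) + x*(7*w - 7) + 1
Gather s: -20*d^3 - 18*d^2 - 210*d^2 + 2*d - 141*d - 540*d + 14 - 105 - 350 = -20*d^3 - 228*d^2 - 679*d - 441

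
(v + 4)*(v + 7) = v^2 + 11*v + 28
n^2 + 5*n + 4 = (n + 1)*(n + 4)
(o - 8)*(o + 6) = o^2 - 2*o - 48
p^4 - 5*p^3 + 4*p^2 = p^2*(p - 4)*(p - 1)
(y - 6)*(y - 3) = y^2 - 9*y + 18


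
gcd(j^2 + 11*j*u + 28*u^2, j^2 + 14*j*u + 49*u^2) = j + 7*u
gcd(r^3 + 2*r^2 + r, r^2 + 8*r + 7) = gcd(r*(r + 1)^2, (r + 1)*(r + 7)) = r + 1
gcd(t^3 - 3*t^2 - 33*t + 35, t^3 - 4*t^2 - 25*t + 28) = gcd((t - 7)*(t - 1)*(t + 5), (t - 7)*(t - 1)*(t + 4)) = t^2 - 8*t + 7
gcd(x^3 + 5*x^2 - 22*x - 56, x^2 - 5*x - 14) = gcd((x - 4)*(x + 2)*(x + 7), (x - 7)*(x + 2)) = x + 2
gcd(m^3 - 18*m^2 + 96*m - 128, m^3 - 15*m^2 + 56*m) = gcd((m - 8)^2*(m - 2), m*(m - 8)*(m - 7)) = m - 8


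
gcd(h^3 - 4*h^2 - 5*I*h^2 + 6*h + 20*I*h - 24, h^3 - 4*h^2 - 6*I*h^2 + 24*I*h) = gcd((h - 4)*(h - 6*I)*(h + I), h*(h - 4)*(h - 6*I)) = h^2 + h*(-4 - 6*I) + 24*I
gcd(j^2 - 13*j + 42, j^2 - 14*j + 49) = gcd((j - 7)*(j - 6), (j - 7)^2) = j - 7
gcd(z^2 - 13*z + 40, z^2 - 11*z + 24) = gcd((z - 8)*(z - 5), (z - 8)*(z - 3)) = z - 8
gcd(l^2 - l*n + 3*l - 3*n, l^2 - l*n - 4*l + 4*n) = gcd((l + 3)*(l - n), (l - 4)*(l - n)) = l - n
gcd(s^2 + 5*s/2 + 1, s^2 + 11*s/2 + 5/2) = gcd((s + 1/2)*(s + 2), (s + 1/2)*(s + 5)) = s + 1/2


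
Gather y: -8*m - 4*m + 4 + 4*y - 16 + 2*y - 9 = -12*m + 6*y - 21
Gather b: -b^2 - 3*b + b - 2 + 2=-b^2 - 2*b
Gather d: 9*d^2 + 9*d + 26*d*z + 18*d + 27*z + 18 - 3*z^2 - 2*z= 9*d^2 + d*(26*z + 27) - 3*z^2 + 25*z + 18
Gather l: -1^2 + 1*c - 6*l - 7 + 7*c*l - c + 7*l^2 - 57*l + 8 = 7*l^2 + l*(7*c - 63)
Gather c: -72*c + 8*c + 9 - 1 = 8 - 64*c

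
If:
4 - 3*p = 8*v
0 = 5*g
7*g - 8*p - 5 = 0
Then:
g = 0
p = -5/8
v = 47/64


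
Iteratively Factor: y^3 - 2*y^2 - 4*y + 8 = (y + 2)*(y^2 - 4*y + 4) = (y - 2)*(y + 2)*(y - 2)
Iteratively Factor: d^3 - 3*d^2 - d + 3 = (d + 1)*(d^2 - 4*d + 3) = (d - 3)*(d + 1)*(d - 1)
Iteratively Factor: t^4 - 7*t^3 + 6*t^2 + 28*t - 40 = (t - 2)*(t^3 - 5*t^2 - 4*t + 20) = (t - 2)*(t + 2)*(t^2 - 7*t + 10) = (t - 2)^2*(t + 2)*(t - 5)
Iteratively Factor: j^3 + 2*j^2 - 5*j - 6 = (j + 3)*(j^2 - j - 2) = (j - 2)*(j + 3)*(j + 1)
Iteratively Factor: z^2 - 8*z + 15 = (z - 5)*(z - 3)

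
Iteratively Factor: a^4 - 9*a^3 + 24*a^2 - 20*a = (a - 2)*(a^3 - 7*a^2 + 10*a) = (a - 5)*(a - 2)*(a^2 - 2*a) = a*(a - 5)*(a - 2)*(a - 2)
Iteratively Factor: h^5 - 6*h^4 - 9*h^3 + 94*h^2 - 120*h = (h + 4)*(h^4 - 10*h^3 + 31*h^2 - 30*h) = (h - 2)*(h + 4)*(h^3 - 8*h^2 + 15*h) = (h - 3)*(h - 2)*(h + 4)*(h^2 - 5*h) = h*(h - 3)*(h - 2)*(h + 4)*(h - 5)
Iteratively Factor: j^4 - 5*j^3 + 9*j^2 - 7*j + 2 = (j - 1)*(j^3 - 4*j^2 + 5*j - 2) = (j - 2)*(j - 1)*(j^2 - 2*j + 1) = (j - 2)*(j - 1)^2*(j - 1)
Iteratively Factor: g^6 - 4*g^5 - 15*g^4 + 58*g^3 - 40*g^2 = (g)*(g^5 - 4*g^4 - 15*g^3 + 58*g^2 - 40*g) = g*(g + 4)*(g^4 - 8*g^3 + 17*g^2 - 10*g) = g^2*(g + 4)*(g^3 - 8*g^2 + 17*g - 10) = g^2*(g - 2)*(g + 4)*(g^2 - 6*g + 5) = g^2*(g - 5)*(g - 2)*(g + 4)*(g - 1)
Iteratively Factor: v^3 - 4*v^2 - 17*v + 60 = (v - 5)*(v^2 + v - 12) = (v - 5)*(v - 3)*(v + 4)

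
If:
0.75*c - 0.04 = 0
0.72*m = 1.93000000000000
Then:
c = 0.05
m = 2.68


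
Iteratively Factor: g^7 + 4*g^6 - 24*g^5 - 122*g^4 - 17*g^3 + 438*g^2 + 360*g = (g - 2)*(g^6 + 6*g^5 - 12*g^4 - 146*g^3 - 309*g^2 - 180*g) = (g - 2)*(g + 3)*(g^5 + 3*g^4 - 21*g^3 - 83*g^2 - 60*g) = (g - 5)*(g - 2)*(g + 3)*(g^4 + 8*g^3 + 19*g^2 + 12*g) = (g - 5)*(g - 2)*(g + 3)^2*(g^3 + 5*g^2 + 4*g) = g*(g - 5)*(g - 2)*(g + 3)^2*(g^2 + 5*g + 4) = g*(g - 5)*(g - 2)*(g + 3)^2*(g + 4)*(g + 1)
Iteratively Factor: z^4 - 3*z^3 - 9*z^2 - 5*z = (z + 1)*(z^3 - 4*z^2 - 5*z) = z*(z + 1)*(z^2 - 4*z - 5) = z*(z - 5)*(z + 1)*(z + 1)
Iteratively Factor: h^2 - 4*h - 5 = (h + 1)*(h - 5)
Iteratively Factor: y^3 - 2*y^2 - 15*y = (y + 3)*(y^2 - 5*y) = y*(y + 3)*(y - 5)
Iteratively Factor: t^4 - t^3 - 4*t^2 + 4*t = (t)*(t^3 - t^2 - 4*t + 4) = t*(t - 1)*(t^2 - 4) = t*(t - 1)*(t + 2)*(t - 2)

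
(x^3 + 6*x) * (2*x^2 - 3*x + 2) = 2*x^5 - 3*x^4 + 14*x^3 - 18*x^2 + 12*x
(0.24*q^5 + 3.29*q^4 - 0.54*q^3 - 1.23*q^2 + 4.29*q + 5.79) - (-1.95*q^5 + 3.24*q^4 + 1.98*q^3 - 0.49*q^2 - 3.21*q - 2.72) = 2.19*q^5 + 0.0499999999999998*q^4 - 2.52*q^3 - 0.74*q^2 + 7.5*q + 8.51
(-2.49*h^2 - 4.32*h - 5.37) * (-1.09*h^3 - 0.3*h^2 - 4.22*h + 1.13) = 2.7141*h^5 + 5.4558*h^4 + 17.6571*h^3 + 17.0277*h^2 + 17.7798*h - 6.0681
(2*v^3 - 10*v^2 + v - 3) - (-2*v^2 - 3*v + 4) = 2*v^3 - 8*v^2 + 4*v - 7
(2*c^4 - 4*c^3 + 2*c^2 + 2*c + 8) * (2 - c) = -2*c^5 + 8*c^4 - 10*c^3 + 2*c^2 - 4*c + 16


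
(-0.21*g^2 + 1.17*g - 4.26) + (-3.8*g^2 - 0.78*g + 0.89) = -4.01*g^2 + 0.39*g - 3.37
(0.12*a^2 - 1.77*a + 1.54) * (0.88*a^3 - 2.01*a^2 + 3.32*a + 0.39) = 0.1056*a^5 - 1.7988*a^4 + 5.3113*a^3 - 8.925*a^2 + 4.4225*a + 0.6006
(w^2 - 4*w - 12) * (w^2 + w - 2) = w^4 - 3*w^3 - 18*w^2 - 4*w + 24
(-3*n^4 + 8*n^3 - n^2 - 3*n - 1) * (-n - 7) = 3*n^5 + 13*n^4 - 55*n^3 + 10*n^2 + 22*n + 7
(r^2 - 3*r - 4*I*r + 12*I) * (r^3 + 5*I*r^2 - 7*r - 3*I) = r^5 - 3*r^4 + I*r^4 + 13*r^3 - 3*I*r^3 - 39*r^2 + 25*I*r^2 - 12*r - 75*I*r + 36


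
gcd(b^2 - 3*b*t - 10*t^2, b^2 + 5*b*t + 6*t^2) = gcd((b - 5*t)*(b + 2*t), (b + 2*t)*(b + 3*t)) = b + 2*t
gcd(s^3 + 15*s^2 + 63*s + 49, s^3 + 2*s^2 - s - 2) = s + 1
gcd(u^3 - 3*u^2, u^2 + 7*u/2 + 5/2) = 1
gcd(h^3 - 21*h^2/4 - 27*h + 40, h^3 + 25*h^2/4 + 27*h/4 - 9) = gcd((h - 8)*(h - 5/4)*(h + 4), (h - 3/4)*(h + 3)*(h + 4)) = h + 4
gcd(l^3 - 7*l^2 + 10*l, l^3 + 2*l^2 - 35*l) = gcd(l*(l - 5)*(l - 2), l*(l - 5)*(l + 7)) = l^2 - 5*l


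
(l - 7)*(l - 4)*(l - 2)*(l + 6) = l^4 - 7*l^3 - 28*l^2 + 244*l - 336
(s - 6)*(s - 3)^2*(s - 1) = s^4 - 13*s^3 + 57*s^2 - 99*s + 54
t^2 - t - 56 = (t - 8)*(t + 7)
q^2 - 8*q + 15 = (q - 5)*(q - 3)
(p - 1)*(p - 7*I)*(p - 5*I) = p^3 - p^2 - 12*I*p^2 - 35*p + 12*I*p + 35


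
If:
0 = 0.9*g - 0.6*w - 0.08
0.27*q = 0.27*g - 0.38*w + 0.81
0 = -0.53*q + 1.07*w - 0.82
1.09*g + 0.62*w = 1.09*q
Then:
No Solution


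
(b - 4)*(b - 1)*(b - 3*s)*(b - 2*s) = b^4 - 5*b^3*s - 5*b^3 + 6*b^2*s^2 + 25*b^2*s + 4*b^2 - 30*b*s^2 - 20*b*s + 24*s^2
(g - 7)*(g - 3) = g^2 - 10*g + 21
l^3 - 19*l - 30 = (l - 5)*(l + 2)*(l + 3)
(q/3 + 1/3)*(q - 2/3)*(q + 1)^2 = q^4/3 + 7*q^3/9 + q^2/3 - q/3 - 2/9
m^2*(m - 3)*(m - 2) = m^4 - 5*m^3 + 6*m^2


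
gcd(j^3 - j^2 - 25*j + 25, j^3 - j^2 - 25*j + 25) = j^3 - j^2 - 25*j + 25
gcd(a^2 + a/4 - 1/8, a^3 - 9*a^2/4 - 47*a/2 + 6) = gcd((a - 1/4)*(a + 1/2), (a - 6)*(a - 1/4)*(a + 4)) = a - 1/4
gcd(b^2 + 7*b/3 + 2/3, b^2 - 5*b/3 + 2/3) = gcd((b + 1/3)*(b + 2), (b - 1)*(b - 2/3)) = 1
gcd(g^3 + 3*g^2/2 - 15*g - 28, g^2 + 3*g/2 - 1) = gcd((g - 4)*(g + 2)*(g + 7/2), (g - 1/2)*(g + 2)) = g + 2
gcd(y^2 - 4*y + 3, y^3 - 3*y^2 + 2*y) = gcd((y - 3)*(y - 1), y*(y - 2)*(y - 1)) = y - 1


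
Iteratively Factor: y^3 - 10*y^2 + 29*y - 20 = (y - 1)*(y^2 - 9*y + 20) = (y - 5)*(y - 1)*(y - 4)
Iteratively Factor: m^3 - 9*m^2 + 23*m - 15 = (m - 1)*(m^2 - 8*m + 15) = (m - 5)*(m - 1)*(m - 3)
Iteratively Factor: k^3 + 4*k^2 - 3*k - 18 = (k - 2)*(k^2 + 6*k + 9) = (k - 2)*(k + 3)*(k + 3)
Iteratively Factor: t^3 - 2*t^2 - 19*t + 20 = (t - 5)*(t^2 + 3*t - 4) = (t - 5)*(t + 4)*(t - 1)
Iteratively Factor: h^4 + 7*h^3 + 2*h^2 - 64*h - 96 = (h + 2)*(h^3 + 5*h^2 - 8*h - 48) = (h + 2)*(h + 4)*(h^2 + h - 12) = (h - 3)*(h + 2)*(h + 4)*(h + 4)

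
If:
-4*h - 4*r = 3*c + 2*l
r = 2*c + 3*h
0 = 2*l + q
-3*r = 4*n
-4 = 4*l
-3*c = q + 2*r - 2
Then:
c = -6/23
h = 7/23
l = -1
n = -27/92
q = 2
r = 9/23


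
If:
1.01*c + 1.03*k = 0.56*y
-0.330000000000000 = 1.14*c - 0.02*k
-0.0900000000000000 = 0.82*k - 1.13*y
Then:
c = -0.28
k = 0.53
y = 0.46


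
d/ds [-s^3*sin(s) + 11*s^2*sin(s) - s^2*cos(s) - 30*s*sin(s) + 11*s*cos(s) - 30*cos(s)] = -s^3*cos(s) - 2*s^2*sin(s) + 11*s^2*cos(s) + 11*s*sin(s) - 32*s*cos(s) + 11*cos(s)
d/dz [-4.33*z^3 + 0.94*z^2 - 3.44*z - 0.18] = -12.99*z^2 + 1.88*z - 3.44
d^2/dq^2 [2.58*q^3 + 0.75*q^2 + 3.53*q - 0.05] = 15.48*q + 1.5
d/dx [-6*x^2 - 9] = -12*x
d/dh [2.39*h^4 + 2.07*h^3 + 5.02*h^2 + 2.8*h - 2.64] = 9.56*h^3 + 6.21*h^2 + 10.04*h + 2.8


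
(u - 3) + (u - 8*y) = 2*u - 8*y - 3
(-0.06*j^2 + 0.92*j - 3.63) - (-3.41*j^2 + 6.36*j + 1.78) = 3.35*j^2 - 5.44*j - 5.41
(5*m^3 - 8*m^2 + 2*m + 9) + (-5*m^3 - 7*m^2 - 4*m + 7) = -15*m^2 - 2*m + 16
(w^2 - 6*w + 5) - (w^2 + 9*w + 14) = -15*w - 9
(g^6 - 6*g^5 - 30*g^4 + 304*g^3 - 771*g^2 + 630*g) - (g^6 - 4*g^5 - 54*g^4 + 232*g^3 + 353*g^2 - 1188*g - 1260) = -2*g^5 + 24*g^4 + 72*g^3 - 1124*g^2 + 1818*g + 1260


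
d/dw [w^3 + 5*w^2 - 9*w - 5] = 3*w^2 + 10*w - 9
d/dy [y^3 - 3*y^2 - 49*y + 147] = 3*y^2 - 6*y - 49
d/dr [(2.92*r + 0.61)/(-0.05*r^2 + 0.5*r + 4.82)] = (0.146*r^2 + 0.0609999999999999*r + 13.7694)/(0.0025*r^4 - 0.05*r^3 - 0.232*r^2 + 4.82*r + 23.2324)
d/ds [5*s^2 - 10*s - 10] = 10*s - 10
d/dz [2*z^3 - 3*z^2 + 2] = 6*z*(z - 1)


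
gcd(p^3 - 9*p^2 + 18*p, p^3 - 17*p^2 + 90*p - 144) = p^2 - 9*p + 18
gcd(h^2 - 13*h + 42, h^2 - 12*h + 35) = h - 7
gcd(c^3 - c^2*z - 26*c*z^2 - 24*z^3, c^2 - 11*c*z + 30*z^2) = -c + 6*z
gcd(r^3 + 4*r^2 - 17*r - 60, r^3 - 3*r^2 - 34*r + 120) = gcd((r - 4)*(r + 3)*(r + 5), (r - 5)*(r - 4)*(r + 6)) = r - 4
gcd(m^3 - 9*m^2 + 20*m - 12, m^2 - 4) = m - 2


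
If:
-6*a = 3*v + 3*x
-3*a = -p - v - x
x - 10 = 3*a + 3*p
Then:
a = x/18 - 5/9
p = 5*x/18 - 25/9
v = 10/9 - 10*x/9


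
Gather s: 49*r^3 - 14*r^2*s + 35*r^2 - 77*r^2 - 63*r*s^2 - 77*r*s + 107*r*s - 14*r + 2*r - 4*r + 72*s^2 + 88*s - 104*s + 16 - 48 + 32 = 49*r^3 - 42*r^2 - 16*r + s^2*(72 - 63*r) + s*(-14*r^2 + 30*r - 16)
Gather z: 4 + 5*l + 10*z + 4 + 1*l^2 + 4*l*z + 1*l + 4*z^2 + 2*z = l^2 + 6*l + 4*z^2 + z*(4*l + 12) + 8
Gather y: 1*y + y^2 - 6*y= y^2 - 5*y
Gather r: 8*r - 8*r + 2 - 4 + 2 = 0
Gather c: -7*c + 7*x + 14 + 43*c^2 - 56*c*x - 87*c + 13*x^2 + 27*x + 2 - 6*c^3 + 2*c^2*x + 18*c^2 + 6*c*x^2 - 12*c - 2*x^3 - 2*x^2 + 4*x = -6*c^3 + c^2*(2*x + 61) + c*(6*x^2 - 56*x - 106) - 2*x^3 + 11*x^2 + 38*x + 16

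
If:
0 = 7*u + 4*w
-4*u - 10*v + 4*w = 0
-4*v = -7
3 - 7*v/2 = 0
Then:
No Solution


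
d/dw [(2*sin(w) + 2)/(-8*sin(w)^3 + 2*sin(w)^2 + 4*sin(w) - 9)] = 2*(16*sin(w)^3 + 22*sin(w)^2 - 4*sin(w) - 13)*cos(w)/(2*sin(w) - 2*sin(3*w) + cos(2*w) + 8)^2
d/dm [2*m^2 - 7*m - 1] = 4*m - 7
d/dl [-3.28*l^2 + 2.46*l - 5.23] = 2.46 - 6.56*l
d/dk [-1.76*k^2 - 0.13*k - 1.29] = -3.52*k - 0.13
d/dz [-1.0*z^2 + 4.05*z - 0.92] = 4.05 - 2.0*z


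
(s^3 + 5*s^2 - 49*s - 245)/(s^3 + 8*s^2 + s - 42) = (s^2 - 2*s - 35)/(s^2 + s - 6)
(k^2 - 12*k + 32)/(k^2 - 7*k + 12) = (k - 8)/(k - 3)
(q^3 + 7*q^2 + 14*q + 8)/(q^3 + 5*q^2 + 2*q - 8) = (q + 1)/(q - 1)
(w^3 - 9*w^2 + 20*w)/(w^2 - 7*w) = (w^2 - 9*w + 20)/(w - 7)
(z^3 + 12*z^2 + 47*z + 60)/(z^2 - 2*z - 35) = (z^2 + 7*z + 12)/(z - 7)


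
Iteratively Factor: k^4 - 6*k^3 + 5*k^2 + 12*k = (k + 1)*(k^3 - 7*k^2 + 12*k) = (k - 3)*(k + 1)*(k^2 - 4*k) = k*(k - 3)*(k + 1)*(k - 4)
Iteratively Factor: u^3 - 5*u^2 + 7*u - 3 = (u - 1)*(u^2 - 4*u + 3) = (u - 1)^2*(u - 3)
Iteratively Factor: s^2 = (s)*(s)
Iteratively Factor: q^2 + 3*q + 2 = (q + 2)*(q + 1)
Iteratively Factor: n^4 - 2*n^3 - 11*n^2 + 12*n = (n + 3)*(n^3 - 5*n^2 + 4*n) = (n - 4)*(n + 3)*(n^2 - n) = (n - 4)*(n - 1)*(n + 3)*(n)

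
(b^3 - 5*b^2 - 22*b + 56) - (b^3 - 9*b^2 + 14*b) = 4*b^2 - 36*b + 56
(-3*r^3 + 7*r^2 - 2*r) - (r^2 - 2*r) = -3*r^3 + 6*r^2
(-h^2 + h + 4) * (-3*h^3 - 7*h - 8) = 3*h^5 - 3*h^4 - 5*h^3 + h^2 - 36*h - 32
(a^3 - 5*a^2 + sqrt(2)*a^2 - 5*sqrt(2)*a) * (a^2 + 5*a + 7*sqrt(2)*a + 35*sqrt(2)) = a^5 + 8*sqrt(2)*a^4 - 11*a^3 - 200*sqrt(2)*a^2 - 350*a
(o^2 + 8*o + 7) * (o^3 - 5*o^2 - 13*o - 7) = o^5 + 3*o^4 - 46*o^3 - 146*o^2 - 147*o - 49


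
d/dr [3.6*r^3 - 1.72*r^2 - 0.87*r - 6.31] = 10.8*r^2 - 3.44*r - 0.87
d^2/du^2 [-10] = 0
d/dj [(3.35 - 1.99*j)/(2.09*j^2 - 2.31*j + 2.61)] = (4.1591*j^2 - 14.003*j + 2.5446)/(4.3681*j^4 - 9.6558*j^3 + 16.2459*j^2 - 12.0582*j + 6.8121)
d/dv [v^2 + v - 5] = 2*v + 1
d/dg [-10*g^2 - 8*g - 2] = -20*g - 8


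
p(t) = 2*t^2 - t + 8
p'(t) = 4*t - 1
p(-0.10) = 8.12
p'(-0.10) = -1.40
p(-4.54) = 53.76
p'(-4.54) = -19.16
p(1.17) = 9.57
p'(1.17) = 3.68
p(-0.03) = 8.03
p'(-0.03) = -1.12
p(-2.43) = 22.24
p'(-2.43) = -10.72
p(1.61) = 11.57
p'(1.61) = 5.44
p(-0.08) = 8.09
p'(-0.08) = -1.32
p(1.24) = 9.84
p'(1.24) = 3.96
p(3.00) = 23.00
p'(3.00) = 11.00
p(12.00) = 284.00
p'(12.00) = 47.00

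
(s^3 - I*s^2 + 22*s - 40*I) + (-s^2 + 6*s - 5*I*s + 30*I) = s^3 - s^2 - I*s^2 + 28*s - 5*I*s - 10*I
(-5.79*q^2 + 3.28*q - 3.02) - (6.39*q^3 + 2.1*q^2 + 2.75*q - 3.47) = -6.39*q^3 - 7.89*q^2 + 0.53*q + 0.45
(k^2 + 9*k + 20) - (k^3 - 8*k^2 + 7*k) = -k^3 + 9*k^2 + 2*k + 20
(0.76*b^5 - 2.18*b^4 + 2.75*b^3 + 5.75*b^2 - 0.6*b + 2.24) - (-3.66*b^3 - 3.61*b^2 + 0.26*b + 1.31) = 0.76*b^5 - 2.18*b^4 + 6.41*b^3 + 9.36*b^2 - 0.86*b + 0.93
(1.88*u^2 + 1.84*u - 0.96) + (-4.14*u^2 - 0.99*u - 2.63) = -2.26*u^2 + 0.85*u - 3.59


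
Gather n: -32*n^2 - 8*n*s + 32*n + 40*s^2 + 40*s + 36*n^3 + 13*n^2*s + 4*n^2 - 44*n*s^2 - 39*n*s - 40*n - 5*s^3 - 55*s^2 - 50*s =36*n^3 + n^2*(13*s - 28) + n*(-44*s^2 - 47*s - 8) - 5*s^3 - 15*s^2 - 10*s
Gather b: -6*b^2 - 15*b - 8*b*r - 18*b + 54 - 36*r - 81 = -6*b^2 + b*(-8*r - 33) - 36*r - 27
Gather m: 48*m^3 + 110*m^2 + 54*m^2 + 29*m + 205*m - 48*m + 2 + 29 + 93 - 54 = 48*m^3 + 164*m^2 + 186*m + 70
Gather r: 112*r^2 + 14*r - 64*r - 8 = 112*r^2 - 50*r - 8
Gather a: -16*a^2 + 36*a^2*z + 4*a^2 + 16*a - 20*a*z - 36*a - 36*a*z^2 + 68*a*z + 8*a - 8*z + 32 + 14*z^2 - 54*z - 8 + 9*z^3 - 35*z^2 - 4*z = a^2*(36*z - 12) + a*(-36*z^2 + 48*z - 12) + 9*z^3 - 21*z^2 - 66*z + 24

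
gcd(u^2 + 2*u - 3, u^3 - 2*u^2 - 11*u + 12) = u^2 + 2*u - 3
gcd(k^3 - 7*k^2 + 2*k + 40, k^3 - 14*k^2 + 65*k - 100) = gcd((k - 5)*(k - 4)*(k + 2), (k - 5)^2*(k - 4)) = k^2 - 9*k + 20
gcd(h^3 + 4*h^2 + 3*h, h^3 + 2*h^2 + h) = h^2 + h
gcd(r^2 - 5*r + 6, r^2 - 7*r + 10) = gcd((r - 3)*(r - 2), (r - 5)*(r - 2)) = r - 2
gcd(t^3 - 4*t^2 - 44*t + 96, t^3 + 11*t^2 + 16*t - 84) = t^2 + 4*t - 12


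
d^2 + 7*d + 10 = (d + 2)*(d + 5)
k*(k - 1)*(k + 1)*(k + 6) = k^4 + 6*k^3 - k^2 - 6*k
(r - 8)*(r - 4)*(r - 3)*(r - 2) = r^4 - 17*r^3 + 98*r^2 - 232*r + 192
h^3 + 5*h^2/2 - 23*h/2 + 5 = (h - 2)*(h - 1/2)*(h + 5)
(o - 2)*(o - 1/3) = o^2 - 7*o/3 + 2/3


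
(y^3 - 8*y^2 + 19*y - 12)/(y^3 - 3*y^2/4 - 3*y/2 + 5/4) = 4*(y^2 - 7*y + 12)/(4*y^2 + y - 5)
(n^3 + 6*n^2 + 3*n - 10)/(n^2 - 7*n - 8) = (-n^3 - 6*n^2 - 3*n + 10)/(-n^2 + 7*n + 8)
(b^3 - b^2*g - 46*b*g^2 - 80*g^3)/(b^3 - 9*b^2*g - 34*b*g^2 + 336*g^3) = (b^2 + 7*b*g + 10*g^2)/(b^2 - b*g - 42*g^2)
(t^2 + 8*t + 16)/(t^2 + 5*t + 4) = (t + 4)/(t + 1)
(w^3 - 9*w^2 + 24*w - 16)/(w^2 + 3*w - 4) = (w^2 - 8*w + 16)/(w + 4)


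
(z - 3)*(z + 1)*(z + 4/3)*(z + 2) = z^4 + 4*z^3/3 - 7*z^2 - 46*z/3 - 8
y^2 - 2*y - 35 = (y - 7)*(y + 5)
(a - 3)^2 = a^2 - 6*a + 9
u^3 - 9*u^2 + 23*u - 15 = (u - 5)*(u - 3)*(u - 1)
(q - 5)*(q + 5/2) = q^2 - 5*q/2 - 25/2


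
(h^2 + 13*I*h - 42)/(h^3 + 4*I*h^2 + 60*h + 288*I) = (h + 7*I)/(h^2 - 2*I*h + 48)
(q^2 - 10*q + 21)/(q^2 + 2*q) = (q^2 - 10*q + 21)/(q*(q + 2))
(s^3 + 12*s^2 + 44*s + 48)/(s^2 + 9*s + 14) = (s^2 + 10*s + 24)/(s + 7)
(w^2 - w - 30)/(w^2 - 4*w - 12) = (w + 5)/(w + 2)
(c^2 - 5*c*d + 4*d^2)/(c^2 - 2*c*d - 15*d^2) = (-c^2 + 5*c*d - 4*d^2)/(-c^2 + 2*c*d + 15*d^2)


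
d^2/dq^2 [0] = 0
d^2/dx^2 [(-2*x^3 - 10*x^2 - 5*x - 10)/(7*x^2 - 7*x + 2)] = 46*(-35*x^3 - 42*x^2 + 72*x - 20)/(343*x^6 - 1029*x^5 + 1323*x^4 - 931*x^3 + 378*x^2 - 84*x + 8)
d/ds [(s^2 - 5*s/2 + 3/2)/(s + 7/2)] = (4*s^2 + 28*s - 41)/(4*s^2 + 28*s + 49)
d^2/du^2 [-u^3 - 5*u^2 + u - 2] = -6*u - 10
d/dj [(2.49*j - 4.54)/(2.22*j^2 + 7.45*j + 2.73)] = (-5.5278*j^2 + 20.1576*j + 40.6207)/(4.9284*j^4 + 33.078*j^3 + 67.6237*j^2 + 40.677*j + 7.4529)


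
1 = 1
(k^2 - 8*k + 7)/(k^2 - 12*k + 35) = (k - 1)/(k - 5)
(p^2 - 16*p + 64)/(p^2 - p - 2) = (-p^2 + 16*p - 64)/(-p^2 + p + 2)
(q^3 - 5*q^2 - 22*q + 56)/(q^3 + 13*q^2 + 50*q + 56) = (q^2 - 9*q + 14)/(q^2 + 9*q + 14)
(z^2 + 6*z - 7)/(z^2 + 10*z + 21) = (z - 1)/(z + 3)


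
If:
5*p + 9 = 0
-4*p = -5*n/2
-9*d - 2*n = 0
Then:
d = 16/25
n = -72/25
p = -9/5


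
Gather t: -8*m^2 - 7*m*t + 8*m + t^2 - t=-8*m^2 + 8*m + t^2 + t*(-7*m - 1)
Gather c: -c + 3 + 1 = 4 - c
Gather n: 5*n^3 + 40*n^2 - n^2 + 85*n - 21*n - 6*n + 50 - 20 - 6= 5*n^3 + 39*n^2 + 58*n + 24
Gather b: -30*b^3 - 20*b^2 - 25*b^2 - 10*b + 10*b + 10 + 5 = -30*b^3 - 45*b^2 + 15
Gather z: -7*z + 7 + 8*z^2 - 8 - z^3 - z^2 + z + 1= -z^3 + 7*z^2 - 6*z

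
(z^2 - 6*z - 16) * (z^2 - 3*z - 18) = z^4 - 9*z^3 - 16*z^2 + 156*z + 288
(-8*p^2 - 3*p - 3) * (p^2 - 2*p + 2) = -8*p^4 + 13*p^3 - 13*p^2 - 6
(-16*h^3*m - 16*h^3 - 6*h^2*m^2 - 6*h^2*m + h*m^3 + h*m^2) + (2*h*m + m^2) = -16*h^3*m - 16*h^3 - 6*h^2*m^2 - 6*h^2*m + h*m^3 + h*m^2 + 2*h*m + m^2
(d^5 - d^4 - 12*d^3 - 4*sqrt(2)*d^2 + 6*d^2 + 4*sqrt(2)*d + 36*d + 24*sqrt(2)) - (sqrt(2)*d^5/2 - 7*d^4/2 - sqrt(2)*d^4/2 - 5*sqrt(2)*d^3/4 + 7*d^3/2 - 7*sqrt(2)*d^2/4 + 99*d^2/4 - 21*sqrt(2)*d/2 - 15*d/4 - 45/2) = -sqrt(2)*d^5/2 + d^5 + sqrt(2)*d^4/2 + 5*d^4/2 - 31*d^3/2 + 5*sqrt(2)*d^3/4 - 75*d^2/4 - 9*sqrt(2)*d^2/4 + 29*sqrt(2)*d/2 + 159*d/4 + 45/2 + 24*sqrt(2)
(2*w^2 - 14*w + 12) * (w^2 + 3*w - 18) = 2*w^4 - 8*w^3 - 66*w^2 + 288*w - 216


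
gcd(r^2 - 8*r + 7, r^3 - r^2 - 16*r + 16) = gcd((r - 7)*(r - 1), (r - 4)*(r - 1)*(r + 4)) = r - 1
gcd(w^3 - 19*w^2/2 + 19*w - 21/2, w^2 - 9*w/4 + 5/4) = w - 1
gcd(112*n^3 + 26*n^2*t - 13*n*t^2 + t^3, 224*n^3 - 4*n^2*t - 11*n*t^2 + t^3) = 56*n^2 - 15*n*t + t^2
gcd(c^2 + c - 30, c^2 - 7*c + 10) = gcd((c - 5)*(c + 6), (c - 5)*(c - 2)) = c - 5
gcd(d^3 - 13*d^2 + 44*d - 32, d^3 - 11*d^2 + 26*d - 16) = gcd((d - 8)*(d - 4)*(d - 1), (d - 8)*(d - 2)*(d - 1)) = d^2 - 9*d + 8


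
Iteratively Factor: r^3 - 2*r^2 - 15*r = (r - 5)*(r^2 + 3*r) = r*(r - 5)*(r + 3)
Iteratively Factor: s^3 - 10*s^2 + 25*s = (s)*(s^2 - 10*s + 25) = s*(s - 5)*(s - 5)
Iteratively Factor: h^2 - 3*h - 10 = (h - 5)*(h + 2)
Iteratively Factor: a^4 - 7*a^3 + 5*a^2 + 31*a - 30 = (a - 1)*(a^3 - 6*a^2 - a + 30) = (a - 3)*(a - 1)*(a^2 - 3*a - 10) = (a - 5)*(a - 3)*(a - 1)*(a + 2)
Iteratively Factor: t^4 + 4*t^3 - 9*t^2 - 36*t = (t + 3)*(t^3 + t^2 - 12*t) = (t - 3)*(t + 3)*(t^2 + 4*t) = (t - 3)*(t + 3)*(t + 4)*(t)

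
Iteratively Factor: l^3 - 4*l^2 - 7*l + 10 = (l - 1)*(l^2 - 3*l - 10) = (l - 5)*(l - 1)*(l + 2)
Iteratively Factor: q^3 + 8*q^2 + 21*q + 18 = (q + 3)*(q^2 + 5*q + 6) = (q + 2)*(q + 3)*(q + 3)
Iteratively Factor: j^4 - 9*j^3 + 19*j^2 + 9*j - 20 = (j - 5)*(j^3 - 4*j^2 - j + 4) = (j - 5)*(j - 4)*(j^2 - 1) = (j - 5)*(j - 4)*(j - 1)*(j + 1)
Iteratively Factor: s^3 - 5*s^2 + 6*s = (s - 3)*(s^2 - 2*s) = (s - 3)*(s - 2)*(s)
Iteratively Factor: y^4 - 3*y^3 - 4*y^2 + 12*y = (y - 2)*(y^3 - y^2 - 6*y) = (y - 3)*(y - 2)*(y^2 + 2*y) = (y - 3)*(y - 2)*(y + 2)*(y)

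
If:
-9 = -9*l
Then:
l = 1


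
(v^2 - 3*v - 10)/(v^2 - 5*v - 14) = (v - 5)/(v - 7)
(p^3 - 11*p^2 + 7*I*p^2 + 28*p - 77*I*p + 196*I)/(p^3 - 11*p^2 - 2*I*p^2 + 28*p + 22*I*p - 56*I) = (p + 7*I)/(p - 2*I)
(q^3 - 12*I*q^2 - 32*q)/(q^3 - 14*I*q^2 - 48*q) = (q - 4*I)/(q - 6*I)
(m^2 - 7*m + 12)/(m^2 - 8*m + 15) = (m - 4)/(m - 5)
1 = 1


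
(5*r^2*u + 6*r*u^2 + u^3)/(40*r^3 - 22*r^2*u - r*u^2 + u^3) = u*(r + u)/(8*r^2 - 6*r*u + u^2)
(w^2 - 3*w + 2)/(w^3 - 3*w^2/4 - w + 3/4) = 4*(w - 2)/(4*w^2 + w - 3)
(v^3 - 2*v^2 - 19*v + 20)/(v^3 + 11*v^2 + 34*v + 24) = (v^2 - 6*v + 5)/(v^2 + 7*v + 6)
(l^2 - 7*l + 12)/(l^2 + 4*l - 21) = (l - 4)/(l + 7)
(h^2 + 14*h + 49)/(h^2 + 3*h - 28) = (h + 7)/(h - 4)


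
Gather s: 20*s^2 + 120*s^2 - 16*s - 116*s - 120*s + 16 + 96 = 140*s^2 - 252*s + 112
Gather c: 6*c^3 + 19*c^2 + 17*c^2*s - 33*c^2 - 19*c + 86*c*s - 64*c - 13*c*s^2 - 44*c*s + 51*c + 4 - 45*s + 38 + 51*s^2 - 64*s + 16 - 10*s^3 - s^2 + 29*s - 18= 6*c^3 + c^2*(17*s - 14) + c*(-13*s^2 + 42*s - 32) - 10*s^3 + 50*s^2 - 80*s + 40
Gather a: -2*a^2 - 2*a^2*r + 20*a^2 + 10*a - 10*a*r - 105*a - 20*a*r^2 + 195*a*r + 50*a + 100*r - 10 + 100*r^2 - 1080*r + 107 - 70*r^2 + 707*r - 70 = a^2*(18 - 2*r) + a*(-20*r^2 + 185*r - 45) + 30*r^2 - 273*r + 27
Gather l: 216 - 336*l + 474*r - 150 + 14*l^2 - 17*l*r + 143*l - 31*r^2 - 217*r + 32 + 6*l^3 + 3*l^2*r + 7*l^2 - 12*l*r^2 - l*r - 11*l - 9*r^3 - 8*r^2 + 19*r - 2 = 6*l^3 + l^2*(3*r + 21) + l*(-12*r^2 - 18*r - 204) - 9*r^3 - 39*r^2 + 276*r + 96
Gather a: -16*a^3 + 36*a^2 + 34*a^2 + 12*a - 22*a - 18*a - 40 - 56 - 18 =-16*a^3 + 70*a^2 - 28*a - 114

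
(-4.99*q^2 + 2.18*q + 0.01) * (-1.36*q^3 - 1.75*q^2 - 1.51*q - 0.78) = 6.7864*q^5 + 5.7677*q^4 + 3.7063*q^3 + 0.5829*q^2 - 1.7155*q - 0.0078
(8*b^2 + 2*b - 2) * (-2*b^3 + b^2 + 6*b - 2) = -16*b^5 + 4*b^4 + 54*b^3 - 6*b^2 - 16*b + 4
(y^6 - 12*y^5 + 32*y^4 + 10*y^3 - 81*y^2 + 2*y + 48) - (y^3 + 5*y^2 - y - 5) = y^6 - 12*y^5 + 32*y^4 + 9*y^3 - 86*y^2 + 3*y + 53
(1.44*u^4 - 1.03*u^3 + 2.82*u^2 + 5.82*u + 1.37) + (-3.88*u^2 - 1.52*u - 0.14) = 1.44*u^4 - 1.03*u^3 - 1.06*u^2 + 4.3*u + 1.23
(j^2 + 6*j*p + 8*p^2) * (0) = 0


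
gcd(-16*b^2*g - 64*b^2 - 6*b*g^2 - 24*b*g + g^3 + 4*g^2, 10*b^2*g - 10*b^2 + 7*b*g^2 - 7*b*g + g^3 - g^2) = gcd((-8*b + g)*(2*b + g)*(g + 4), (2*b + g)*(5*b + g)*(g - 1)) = 2*b + g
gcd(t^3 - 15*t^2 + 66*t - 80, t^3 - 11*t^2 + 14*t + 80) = t^2 - 13*t + 40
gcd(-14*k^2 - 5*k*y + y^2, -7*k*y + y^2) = -7*k + y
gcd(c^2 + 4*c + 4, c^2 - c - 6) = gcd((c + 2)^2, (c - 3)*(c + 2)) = c + 2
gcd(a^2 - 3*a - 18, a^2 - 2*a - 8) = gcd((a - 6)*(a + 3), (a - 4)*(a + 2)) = 1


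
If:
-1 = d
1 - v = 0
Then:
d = -1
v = 1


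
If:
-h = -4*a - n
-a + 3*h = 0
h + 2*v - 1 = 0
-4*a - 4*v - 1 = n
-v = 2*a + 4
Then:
No Solution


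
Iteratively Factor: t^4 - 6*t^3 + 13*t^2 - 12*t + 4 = (t - 1)*(t^3 - 5*t^2 + 8*t - 4) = (t - 1)^2*(t^2 - 4*t + 4) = (t - 2)*(t - 1)^2*(t - 2)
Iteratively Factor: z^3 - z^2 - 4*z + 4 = (z + 2)*(z^2 - 3*z + 2) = (z - 2)*(z + 2)*(z - 1)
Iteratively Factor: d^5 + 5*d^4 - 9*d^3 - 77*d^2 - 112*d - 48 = (d + 3)*(d^4 + 2*d^3 - 15*d^2 - 32*d - 16) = (d + 3)*(d + 4)*(d^3 - 2*d^2 - 7*d - 4) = (d - 4)*(d + 3)*(d + 4)*(d^2 + 2*d + 1) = (d - 4)*(d + 1)*(d + 3)*(d + 4)*(d + 1)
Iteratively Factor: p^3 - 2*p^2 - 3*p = (p + 1)*(p^2 - 3*p) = p*(p + 1)*(p - 3)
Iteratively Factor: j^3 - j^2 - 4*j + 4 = (j - 2)*(j^2 + j - 2) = (j - 2)*(j + 2)*(j - 1)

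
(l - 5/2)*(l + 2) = l^2 - l/2 - 5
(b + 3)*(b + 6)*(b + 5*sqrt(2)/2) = b^3 + 5*sqrt(2)*b^2/2 + 9*b^2 + 18*b + 45*sqrt(2)*b/2 + 45*sqrt(2)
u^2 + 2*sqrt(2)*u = u*(u + 2*sqrt(2))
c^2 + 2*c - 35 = (c - 5)*(c + 7)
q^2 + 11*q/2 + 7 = (q + 2)*(q + 7/2)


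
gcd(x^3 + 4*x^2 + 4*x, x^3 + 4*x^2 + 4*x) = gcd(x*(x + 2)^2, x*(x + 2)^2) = x^3 + 4*x^2 + 4*x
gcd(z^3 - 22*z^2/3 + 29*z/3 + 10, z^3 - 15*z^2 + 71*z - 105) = z^2 - 8*z + 15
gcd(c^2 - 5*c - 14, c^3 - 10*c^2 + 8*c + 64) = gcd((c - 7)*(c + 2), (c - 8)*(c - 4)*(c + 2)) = c + 2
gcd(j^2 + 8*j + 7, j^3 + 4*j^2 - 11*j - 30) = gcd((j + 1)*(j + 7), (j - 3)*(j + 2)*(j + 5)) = 1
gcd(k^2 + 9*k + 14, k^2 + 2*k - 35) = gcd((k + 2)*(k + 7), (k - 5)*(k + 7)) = k + 7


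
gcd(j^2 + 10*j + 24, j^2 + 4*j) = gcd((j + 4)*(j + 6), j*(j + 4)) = j + 4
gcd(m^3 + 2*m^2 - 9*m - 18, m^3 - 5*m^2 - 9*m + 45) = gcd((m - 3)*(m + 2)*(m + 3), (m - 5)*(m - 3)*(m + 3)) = m^2 - 9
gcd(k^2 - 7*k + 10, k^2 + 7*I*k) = 1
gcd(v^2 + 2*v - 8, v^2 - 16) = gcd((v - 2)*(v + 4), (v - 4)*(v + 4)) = v + 4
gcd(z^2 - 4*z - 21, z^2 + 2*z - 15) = 1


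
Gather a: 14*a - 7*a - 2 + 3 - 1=7*a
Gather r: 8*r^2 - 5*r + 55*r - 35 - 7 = 8*r^2 + 50*r - 42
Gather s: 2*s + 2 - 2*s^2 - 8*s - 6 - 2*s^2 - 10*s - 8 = -4*s^2 - 16*s - 12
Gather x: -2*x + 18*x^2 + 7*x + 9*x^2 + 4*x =27*x^2 + 9*x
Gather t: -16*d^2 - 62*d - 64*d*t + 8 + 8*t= -16*d^2 - 62*d + t*(8 - 64*d) + 8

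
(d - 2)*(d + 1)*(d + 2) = d^3 + d^2 - 4*d - 4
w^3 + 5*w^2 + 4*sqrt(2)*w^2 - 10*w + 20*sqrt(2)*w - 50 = (w + 5)*(w - sqrt(2))*(w + 5*sqrt(2))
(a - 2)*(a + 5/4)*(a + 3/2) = a^3 + 3*a^2/4 - 29*a/8 - 15/4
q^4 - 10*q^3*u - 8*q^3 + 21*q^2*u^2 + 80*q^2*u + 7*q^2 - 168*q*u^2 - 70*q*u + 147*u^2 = (q - 7)*(q - 1)*(q - 7*u)*(q - 3*u)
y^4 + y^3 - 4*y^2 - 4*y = y*(y - 2)*(y + 1)*(y + 2)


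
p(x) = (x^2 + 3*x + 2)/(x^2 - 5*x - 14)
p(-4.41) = 0.30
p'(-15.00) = -0.02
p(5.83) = -5.84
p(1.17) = -0.37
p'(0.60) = -0.20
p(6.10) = -7.89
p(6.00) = -7.00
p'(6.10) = -9.88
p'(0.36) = -0.18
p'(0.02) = -0.16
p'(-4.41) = -0.06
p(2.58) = -0.81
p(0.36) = -0.20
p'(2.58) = -0.41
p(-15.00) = 0.64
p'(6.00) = -8.00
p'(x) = (5 - 2*x)*(x^2 + 3*x + 2)/(x^2 - 5*x - 14)^2 + (2*x + 3)/(x^2 - 5*x - 14) = -8/(x^2 - 14*x + 49)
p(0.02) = -0.15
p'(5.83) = -5.84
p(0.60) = -0.25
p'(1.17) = -0.24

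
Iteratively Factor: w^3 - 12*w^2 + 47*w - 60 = (w - 4)*(w^2 - 8*w + 15) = (w - 4)*(w - 3)*(w - 5)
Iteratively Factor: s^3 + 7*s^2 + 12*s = (s)*(s^2 + 7*s + 12) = s*(s + 3)*(s + 4)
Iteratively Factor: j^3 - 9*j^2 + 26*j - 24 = (j - 4)*(j^2 - 5*j + 6) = (j - 4)*(j - 2)*(j - 3)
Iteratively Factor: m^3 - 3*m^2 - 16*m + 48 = (m + 4)*(m^2 - 7*m + 12) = (m - 4)*(m + 4)*(m - 3)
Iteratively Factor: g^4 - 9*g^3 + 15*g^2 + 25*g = (g - 5)*(g^3 - 4*g^2 - 5*g) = g*(g - 5)*(g^2 - 4*g - 5) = g*(g - 5)*(g + 1)*(g - 5)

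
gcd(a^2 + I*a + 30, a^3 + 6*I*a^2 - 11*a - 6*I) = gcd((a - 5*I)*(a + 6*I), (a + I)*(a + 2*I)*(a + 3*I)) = 1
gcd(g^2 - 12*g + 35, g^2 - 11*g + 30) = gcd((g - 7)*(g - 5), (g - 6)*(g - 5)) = g - 5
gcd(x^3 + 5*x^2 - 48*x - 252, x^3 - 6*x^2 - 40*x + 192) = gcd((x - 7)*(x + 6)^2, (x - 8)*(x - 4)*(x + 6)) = x + 6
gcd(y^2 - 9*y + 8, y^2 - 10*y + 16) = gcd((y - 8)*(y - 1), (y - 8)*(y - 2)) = y - 8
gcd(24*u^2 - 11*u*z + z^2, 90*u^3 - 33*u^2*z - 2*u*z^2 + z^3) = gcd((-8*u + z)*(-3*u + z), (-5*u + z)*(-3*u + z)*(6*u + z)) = -3*u + z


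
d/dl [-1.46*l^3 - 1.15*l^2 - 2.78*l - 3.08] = -4.38*l^2 - 2.3*l - 2.78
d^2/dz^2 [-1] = 0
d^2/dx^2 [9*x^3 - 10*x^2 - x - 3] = 54*x - 20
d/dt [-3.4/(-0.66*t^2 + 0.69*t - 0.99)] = (2.346 - 4.488*t)/(0.66*t^2 - 0.69*t + 0.99)^2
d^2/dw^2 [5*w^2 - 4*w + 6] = 10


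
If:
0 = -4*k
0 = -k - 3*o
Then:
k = 0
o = 0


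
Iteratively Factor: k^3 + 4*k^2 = (k)*(k^2 + 4*k) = k^2*(k + 4)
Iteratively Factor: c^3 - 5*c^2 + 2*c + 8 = (c - 4)*(c^2 - c - 2) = (c - 4)*(c - 2)*(c + 1)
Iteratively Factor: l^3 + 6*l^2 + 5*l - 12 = (l - 1)*(l^2 + 7*l + 12) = (l - 1)*(l + 3)*(l + 4)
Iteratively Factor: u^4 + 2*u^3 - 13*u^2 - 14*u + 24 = (u + 4)*(u^3 - 2*u^2 - 5*u + 6) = (u - 1)*(u + 4)*(u^2 - u - 6) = (u - 1)*(u + 2)*(u + 4)*(u - 3)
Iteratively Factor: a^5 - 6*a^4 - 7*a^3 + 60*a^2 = (a - 4)*(a^4 - 2*a^3 - 15*a^2) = (a - 5)*(a - 4)*(a^3 + 3*a^2) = (a - 5)*(a - 4)*(a + 3)*(a^2) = a*(a - 5)*(a - 4)*(a + 3)*(a)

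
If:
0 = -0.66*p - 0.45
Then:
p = -0.68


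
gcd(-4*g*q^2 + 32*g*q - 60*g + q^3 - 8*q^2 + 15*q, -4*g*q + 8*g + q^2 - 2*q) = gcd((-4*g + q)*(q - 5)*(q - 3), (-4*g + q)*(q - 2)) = -4*g + q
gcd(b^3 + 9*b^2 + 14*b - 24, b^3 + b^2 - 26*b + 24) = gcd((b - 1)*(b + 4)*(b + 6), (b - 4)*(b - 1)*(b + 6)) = b^2 + 5*b - 6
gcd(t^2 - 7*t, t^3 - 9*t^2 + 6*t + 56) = t - 7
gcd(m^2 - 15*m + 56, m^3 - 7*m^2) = m - 7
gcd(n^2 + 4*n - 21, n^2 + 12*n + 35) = n + 7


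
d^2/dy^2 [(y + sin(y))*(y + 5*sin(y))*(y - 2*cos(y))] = -6*y^2*sin(y) + 2*y^2*cos(y) + 8*y*sin(y) + 24*y*sin(2*y) + 24*y*cos(y) + 10*y*cos(2*y) + 6*y + 12*sin(y) + 10*sin(2*y) - 3*cos(y)/2 - 24*cos(2*y) - 45*cos(3*y)/2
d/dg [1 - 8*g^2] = -16*g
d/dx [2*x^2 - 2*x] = 4*x - 2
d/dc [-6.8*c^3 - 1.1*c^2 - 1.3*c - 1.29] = -20.4*c^2 - 2.2*c - 1.3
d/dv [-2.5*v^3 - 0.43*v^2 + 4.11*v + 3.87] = -7.5*v^2 - 0.86*v + 4.11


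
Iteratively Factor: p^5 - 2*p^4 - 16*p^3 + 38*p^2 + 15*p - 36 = (p - 3)*(p^4 + p^3 - 13*p^2 - p + 12) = (p - 3)*(p + 4)*(p^3 - 3*p^2 - p + 3) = (p - 3)*(p + 1)*(p + 4)*(p^2 - 4*p + 3) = (p - 3)*(p - 1)*(p + 1)*(p + 4)*(p - 3)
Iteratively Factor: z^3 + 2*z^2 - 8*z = (z - 2)*(z^2 + 4*z) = (z - 2)*(z + 4)*(z)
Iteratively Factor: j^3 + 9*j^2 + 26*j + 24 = (j + 3)*(j^2 + 6*j + 8) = (j + 3)*(j + 4)*(j + 2)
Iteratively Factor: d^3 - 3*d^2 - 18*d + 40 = (d - 2)*(d^2 - d - 20) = (d - 5)*(d - 2)*(d + 4)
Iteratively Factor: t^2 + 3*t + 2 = (t + 2)*(t + 1)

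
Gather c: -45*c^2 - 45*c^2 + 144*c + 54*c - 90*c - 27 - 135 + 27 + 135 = -90*c^2 + 108*c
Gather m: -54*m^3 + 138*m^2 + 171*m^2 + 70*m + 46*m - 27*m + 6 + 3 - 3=-54*m^3 + 309*m^2 + 89*m + 6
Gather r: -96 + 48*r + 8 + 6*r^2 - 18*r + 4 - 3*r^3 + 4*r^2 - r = -3*r^3 + 10*r^2 + 29*r - 84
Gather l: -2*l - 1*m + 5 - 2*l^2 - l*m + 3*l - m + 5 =-2*l^2 + l*(1 - m) - 2*m + 10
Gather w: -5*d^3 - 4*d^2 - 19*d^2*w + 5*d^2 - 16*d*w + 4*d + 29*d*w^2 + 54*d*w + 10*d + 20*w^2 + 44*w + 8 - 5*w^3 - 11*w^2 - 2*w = -5*d^3 + d^2 + 14*d - 5*w^3 + w^2*(29*d + 9) + w*(-19*d^2 + 38*d + 42) + 8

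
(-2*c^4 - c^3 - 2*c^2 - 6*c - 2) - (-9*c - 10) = -2*c^4 - c^3 - 2*c^2 + 3*c + 8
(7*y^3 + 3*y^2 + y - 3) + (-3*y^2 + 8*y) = 7*y^3 + 9*y - 3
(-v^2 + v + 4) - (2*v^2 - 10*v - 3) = -3*v^2 + 11*v + 7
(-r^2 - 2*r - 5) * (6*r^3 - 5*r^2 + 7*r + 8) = -6*r^5 - 7*r^4 - 27*r^3 + 3*r^2 - 51*r - 40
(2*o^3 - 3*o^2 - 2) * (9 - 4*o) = -8*o^4 + 30*o^3 - 27*o^2 + 8*o - 18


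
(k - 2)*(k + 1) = k^2 - k - 2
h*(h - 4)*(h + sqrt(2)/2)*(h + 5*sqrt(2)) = h^4 - 4*h^3 + 11*sqrt(2)*h^3/2 - 22*sqrt(2)*h^2 + 5*h^2 - 20*h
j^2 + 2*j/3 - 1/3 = (j - 1/3)*(j + 1)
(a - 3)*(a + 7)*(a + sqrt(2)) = a^3 + sqrt(2)*a^2 + 4*a^2 - 21*a + 4*sqrt(2)*a - 21*sqrt(2)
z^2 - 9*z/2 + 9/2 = (z - 3)*(z - 3/2)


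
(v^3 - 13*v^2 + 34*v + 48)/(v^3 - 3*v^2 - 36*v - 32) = (v - 6)/(v + 4)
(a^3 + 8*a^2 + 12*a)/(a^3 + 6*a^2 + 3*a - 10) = a*(a + 6)/(a^2 + 4*a - 5)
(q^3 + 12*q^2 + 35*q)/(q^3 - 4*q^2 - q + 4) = q*(q^2 + 12*q + 35)/(q^3 - 4*q^2 - q + 4)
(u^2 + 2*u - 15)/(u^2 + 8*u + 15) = (u - 3)/(u + 3)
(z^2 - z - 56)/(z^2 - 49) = (z - 8)/(z - 7)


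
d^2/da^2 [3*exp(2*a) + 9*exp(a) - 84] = (12*exp(a) + 9)*exp(a)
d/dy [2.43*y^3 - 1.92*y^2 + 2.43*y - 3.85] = 7.29*y^2 - 3.84*y + 2.43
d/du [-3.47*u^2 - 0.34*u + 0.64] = -6.94*u - 0.34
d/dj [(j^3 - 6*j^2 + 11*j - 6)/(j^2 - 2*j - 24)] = (j^4 - 4*j^3 - 71*j^2 + 300*j - 276)/(j^4 - 4*j^3 - 44*j^2 + 96*j + 576)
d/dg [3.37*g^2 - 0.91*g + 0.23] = 6.74*g - 0.91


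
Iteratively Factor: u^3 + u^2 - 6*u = (u - 2)*(u^2 + 3*u) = u*(u - 2)*(u + 3)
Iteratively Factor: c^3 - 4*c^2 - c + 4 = (c - 1)*(c^2 - 3*c - 4) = (c - 1)*(c + 1)*(c - 4)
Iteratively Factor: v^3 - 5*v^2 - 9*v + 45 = (v + 3)*(v^2 - 8*v + 15) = (v - 3)*(v + 3)*(v - 5)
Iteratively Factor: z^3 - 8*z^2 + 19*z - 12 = (z - 3)*(z^2 - 5*z + 4) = (z - 3)*(z - 1)*(z - 4)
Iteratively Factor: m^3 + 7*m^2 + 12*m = (m + 4)*(m^2 + 3*m) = m*(m + 4)*(m + 3)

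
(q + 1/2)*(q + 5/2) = q^2 + 3*q + 5/4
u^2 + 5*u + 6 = (u + 2)*(u + 3)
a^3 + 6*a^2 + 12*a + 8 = (a + 2)^3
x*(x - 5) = x^2 - 5*x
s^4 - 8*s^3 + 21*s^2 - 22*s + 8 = (s - 4)*(s - 2)*(s - 1)^2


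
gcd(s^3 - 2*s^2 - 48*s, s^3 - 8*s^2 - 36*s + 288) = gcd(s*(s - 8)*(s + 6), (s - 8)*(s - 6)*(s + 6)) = s^2 - 2*s - 48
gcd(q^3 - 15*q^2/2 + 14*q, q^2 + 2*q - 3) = 1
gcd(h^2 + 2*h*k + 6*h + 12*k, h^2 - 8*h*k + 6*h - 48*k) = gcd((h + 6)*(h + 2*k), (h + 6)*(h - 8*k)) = h + 6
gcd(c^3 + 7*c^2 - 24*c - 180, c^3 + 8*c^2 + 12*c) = c + 6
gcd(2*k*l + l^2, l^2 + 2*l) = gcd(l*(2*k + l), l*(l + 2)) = l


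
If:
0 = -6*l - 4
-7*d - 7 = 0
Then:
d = -1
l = -2/3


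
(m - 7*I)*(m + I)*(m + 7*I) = m^3 + I*m^2 + 49*m + 49*I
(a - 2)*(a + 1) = a^2 - a - 2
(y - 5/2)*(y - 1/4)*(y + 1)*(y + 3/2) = y^4 - y^3/4 - 19*y^2/4 - 41*y/16 + 15/16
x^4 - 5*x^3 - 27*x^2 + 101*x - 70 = (x - 7)*(x - 2)*(x - 1)*(x + 5)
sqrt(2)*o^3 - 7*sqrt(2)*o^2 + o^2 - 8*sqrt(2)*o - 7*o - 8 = (o - 8)*(o + 1)*(sqrt(2)*o + 1)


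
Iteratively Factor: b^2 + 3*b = (b + 3)*(b)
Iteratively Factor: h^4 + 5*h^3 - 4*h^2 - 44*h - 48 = (h + 4)*(h^3 + h^2 - 8*h - 12) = (h + 2)*(h + 4)*(h^2 - h - 6) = (h + 2)^2*(h + 4)*(h - 3)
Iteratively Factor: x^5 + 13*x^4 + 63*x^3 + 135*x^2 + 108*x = (x)*(x^4 + 13*x^3 + 63*x^2 + 135*x + 108) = x*(x + 3)*(x^3 + 10*x^2 + 33*x + 36) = x*(x + 3)^2*(x^2 + 7*x + 12) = x*(x + 3)^3*(x + 4)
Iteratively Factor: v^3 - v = (v + 1)*(v^2 - v) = (v - 1)*(v + 1)*(v)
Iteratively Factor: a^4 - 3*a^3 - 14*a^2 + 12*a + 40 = (a - 2)*(a^3 - a^2 - 16*a - 20) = (a - 2)*(a + 2)*(a^2 - 3*a - 10) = (a - 2)*(a + 2)^2*(a - 5)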